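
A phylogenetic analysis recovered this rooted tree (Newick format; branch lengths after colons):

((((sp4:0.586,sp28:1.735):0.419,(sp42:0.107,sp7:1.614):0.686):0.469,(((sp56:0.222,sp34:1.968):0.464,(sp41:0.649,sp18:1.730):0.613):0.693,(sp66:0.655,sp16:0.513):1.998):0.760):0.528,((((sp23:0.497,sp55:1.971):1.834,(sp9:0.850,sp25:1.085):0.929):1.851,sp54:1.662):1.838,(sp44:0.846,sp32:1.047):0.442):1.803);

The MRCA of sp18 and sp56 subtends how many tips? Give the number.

4

The MRCA of sp18 and sp56 is the node subtending ((sp56,sp34),(sp41,sp18)).
That clade contains 4 terminal taxa: sp18, sp34, sp41, sp56.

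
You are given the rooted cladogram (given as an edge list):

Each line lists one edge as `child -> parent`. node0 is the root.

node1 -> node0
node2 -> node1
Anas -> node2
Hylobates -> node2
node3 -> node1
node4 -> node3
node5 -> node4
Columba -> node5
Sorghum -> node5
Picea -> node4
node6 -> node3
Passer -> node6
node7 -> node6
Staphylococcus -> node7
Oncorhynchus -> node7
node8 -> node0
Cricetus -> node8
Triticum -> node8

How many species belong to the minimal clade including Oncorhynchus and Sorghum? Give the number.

The MRCA of Oncorhynchus and Sorghum is the node subtending (((Columba,Sorghum),Picea),(Passer,(Staphylococcus,Oncorhynchus))).
That clade contains 6 terminal taxa: Columba, Oncorhynchus, Passer, Picea, Sorghum, Staphylococcus.

6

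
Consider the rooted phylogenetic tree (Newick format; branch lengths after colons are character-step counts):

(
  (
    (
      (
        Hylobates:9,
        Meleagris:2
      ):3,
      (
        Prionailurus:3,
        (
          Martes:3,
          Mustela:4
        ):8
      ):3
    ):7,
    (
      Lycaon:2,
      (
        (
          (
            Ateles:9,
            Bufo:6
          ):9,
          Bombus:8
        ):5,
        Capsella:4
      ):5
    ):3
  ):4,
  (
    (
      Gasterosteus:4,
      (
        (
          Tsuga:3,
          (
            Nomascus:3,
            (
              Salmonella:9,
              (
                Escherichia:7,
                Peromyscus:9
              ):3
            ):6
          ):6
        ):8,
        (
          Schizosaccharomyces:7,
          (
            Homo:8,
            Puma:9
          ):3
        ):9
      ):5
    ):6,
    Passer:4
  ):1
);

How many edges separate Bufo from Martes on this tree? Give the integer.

The MRCA of Bufo and Martes is the node subtending (((Hylobates,Meleagris),(Prionailurus,(Martes,Mustela))),(Lycaon,(((Ateles,Bufo),Bombus),Capsella))).
From Bufo up to that node: 5 branches. From Martes up to the same node: 4 branches. Total: 5 + 4 = 9.

9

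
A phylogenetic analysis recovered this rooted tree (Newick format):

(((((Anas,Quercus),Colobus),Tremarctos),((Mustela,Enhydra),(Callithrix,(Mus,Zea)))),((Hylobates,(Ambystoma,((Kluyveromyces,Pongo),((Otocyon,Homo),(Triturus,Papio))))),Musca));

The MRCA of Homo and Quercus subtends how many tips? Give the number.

18

The MRCA of Homo and Quercus is the root, so the clade is the entire tree.
That clade contains 18 terminal taxa: Ambystoma, Anas, Callithrix, Colobus, Enhydra, Homo, Hylobates, Kluyveromyces, Mus, Musca, Mustela, Otocyon, Papio, Pongo, Quercus, Tremarctos, Triturus, Zea.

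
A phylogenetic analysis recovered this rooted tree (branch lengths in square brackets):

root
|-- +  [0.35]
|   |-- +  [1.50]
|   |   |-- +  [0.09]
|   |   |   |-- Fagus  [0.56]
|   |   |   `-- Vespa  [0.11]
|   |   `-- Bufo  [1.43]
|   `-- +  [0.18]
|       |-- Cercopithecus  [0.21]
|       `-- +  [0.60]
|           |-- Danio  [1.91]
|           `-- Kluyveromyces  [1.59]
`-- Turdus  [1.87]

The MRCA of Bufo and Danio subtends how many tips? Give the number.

The MRCA of Bufo and Danio is the node subtending (((Fagus,Vespa),Bufo),(Cercopithecus,(Danio,Kluyveromyces))).
That clade contains 6 terminal taxa: Bufo, Cercopithecus, Danio, Fagus, Kluyveromyces, Vespa.

6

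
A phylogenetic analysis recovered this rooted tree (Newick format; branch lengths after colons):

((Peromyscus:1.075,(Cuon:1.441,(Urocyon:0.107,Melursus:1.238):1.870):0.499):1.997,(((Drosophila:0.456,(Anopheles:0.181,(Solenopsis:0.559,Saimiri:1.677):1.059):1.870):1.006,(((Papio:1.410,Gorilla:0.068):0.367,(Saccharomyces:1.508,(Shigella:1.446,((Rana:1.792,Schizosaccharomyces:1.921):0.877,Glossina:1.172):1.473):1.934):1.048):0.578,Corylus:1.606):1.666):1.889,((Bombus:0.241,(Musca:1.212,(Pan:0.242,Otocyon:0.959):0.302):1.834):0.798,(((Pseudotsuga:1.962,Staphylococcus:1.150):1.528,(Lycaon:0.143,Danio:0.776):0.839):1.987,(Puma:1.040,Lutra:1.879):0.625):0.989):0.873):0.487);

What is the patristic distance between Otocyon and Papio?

10.676

The path runs Otocyon → … → MRCA → … → Papio; the MRCA is the node subtending (((Drosophila,(Anopheles,(Solenopsis,Saimiri))),(((Papio,Gorilla),(Saccharomyces,(Shigella,((Rana,Schizosaccharomyces),Glossina)))),Corylus)),((Bombus,(Musca,(Pan,Otocyon))),(((Pseudotsuga,Staphylococcus),(Lycaon,Danio)),(Puma,Lutra)))).
Branch lengths along that path: 0.959 + 0.302 + 1.834 + 0.798 + 0.873 + 1.889 + 1.666 + 0.578 + 0.367 + 1.410 = 10.676.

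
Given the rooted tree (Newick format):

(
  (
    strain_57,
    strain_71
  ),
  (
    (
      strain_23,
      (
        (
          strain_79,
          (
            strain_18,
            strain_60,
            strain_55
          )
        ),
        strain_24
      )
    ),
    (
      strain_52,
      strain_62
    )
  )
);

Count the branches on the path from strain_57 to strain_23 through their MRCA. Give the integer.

The MRCA of strain_57 and strain_23 is the root of the tree.
From strain_57 up to that node: 2 branches. From strain_23 up to the same node: 3 branches. Total: 2 + 3 = 5.

5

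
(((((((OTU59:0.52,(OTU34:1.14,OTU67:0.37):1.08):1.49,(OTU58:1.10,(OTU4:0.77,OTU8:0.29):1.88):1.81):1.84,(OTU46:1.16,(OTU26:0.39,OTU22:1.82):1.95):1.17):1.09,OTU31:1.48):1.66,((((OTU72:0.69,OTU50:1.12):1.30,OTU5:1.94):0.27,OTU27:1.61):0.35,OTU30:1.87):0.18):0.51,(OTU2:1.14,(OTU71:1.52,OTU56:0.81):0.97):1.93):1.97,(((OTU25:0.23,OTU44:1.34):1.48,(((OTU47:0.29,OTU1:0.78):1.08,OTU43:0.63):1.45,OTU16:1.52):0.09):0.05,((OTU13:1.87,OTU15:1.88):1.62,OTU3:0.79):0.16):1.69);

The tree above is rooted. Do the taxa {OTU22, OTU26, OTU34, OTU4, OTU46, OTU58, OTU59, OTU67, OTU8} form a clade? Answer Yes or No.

Yes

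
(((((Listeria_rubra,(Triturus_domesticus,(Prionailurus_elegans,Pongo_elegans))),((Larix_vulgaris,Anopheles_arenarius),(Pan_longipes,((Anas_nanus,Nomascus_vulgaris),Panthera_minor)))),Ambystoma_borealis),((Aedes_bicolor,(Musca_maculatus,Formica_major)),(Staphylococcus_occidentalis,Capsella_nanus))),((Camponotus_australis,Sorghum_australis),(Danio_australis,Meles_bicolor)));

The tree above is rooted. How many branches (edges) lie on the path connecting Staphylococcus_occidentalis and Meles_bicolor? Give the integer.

7

The MRCA of Staphylococcus_occidentalis and Meles_bicolor is the root of the tree.
From Staphylococcus_occidentalis up to that node: 4 branches. From Meles_bicolor up to the same node: 3 branches. Total: 4 + 3 = 7.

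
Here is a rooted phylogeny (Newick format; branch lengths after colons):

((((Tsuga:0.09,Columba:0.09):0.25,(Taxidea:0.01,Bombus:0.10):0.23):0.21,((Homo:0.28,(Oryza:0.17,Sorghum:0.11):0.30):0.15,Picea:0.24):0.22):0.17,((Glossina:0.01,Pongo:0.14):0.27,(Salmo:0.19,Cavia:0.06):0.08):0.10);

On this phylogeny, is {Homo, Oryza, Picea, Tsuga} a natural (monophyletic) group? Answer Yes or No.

No

The MRCA of the listed taxa subtends (((Tsuga,Columba),(Taxidea,Bombus)),((Homo,(Oryza,Sorghum)),Picea)).
That clade also contains Bombus, Columba, Sorghum, Taxidea, which are not in the proposed group, so the group is not monophyletic.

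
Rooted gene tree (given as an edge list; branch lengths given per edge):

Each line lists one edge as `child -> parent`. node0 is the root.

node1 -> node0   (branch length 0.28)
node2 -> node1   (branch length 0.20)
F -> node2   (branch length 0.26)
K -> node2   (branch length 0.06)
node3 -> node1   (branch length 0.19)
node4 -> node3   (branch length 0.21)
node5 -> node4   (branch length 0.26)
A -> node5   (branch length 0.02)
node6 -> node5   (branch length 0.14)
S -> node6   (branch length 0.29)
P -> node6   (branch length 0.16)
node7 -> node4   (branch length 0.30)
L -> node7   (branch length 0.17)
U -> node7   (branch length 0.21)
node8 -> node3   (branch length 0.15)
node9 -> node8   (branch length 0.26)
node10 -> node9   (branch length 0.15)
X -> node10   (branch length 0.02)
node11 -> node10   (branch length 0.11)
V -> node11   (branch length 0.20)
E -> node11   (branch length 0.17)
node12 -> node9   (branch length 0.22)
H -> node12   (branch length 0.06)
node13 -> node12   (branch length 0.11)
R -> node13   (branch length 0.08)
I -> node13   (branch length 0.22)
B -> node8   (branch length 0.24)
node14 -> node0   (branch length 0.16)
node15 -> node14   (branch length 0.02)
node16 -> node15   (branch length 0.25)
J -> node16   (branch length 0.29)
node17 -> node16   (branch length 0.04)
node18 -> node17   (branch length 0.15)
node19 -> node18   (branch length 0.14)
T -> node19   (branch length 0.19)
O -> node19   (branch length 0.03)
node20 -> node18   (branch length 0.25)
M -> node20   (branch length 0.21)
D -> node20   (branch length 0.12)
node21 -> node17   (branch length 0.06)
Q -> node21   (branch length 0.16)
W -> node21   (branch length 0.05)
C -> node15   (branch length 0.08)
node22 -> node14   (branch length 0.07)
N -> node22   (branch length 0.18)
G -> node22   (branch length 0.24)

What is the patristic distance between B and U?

The path runs B → … → MRCA → … → U; the MRCA is the node subtending (((A,(S,P)),(L,U)),(((X,(V,E)),(H,(R,I))),B)).
Branch lengths along that path: 0.24 + 0.15 + 0.21 + 0.30 + 0.21 = 1.11.

1.11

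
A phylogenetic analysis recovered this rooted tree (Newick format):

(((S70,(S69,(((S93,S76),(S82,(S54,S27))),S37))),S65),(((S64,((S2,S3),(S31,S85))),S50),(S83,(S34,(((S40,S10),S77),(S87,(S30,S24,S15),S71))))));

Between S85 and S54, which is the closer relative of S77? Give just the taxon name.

S85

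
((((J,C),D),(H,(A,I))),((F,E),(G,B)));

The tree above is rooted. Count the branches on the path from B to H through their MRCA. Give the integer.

6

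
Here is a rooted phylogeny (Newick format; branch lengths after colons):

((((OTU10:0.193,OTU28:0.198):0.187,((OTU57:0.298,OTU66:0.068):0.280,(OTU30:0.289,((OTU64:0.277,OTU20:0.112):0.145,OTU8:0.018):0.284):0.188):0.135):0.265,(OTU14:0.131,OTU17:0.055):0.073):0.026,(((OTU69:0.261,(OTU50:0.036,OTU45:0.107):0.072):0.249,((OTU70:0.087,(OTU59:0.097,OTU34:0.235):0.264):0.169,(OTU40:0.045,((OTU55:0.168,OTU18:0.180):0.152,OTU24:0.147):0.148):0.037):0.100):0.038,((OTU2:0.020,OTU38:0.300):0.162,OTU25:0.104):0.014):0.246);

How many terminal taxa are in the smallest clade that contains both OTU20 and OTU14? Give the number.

10

The MRCA of OTU20 and OTU14 is the node subtending (((OTU10,OTU28),((OTU57,OTU66),(OTU30,((OTU64,OTU20),OTU8)))),(OTU14,OTU17)).
That clade contains 10 terminal taxa: OTU10, OTU14, OTU17, OTU20, OTU28, OTU30, OTU57, OTU64, OTU66, OTU8.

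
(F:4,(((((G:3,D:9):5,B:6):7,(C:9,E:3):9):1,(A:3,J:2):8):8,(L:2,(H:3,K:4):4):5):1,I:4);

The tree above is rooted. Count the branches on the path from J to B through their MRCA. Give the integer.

5

The MRCA of J and B is the node subtending ((((G,D),B),(C,E)),(A,J)).
From J up to that node: 2 branches. From B up to the same node: 3 branches. Total: 2 + 3 = 5.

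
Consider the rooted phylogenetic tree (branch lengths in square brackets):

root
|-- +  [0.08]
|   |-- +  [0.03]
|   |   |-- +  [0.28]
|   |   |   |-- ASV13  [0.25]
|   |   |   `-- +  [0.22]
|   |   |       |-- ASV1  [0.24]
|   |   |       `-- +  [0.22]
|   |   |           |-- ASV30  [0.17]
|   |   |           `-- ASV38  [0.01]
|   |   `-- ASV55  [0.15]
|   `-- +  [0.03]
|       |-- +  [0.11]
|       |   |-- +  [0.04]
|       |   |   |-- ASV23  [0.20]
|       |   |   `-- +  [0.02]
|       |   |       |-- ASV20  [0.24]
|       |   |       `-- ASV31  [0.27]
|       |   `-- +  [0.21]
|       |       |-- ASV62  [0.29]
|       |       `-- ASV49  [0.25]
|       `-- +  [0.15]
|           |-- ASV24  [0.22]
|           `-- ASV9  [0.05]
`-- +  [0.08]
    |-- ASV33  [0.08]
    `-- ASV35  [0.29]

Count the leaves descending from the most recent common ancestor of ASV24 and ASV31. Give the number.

The MRCA of ASV24 and ASV31 is the node subtending (((ASV23,(ASV20,ASV31)),(ASV62,ASV49)),(ASV24,ASV9)).
That clade contains 7 terminal taxa: ASV20, ASV23, ASV24, ASV31, ASV49, ASV62, ASV9.

7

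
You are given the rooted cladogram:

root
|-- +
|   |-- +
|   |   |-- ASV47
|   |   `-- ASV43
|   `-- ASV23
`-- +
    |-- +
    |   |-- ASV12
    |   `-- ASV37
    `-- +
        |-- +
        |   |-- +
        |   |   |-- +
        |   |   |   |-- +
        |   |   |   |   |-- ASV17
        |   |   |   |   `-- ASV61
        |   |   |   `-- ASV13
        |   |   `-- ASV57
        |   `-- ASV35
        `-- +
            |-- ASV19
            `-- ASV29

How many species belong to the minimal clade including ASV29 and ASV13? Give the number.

The MRCA of ASV29 and ASV13 is the node subtending (((((ASV17,ASV61),ASV13),ASV57),ASV35),(ASV19,ASV29)).
That clade contains 7 terminal taxa: ASV13, ASV17, ASV19, ASV29, ASV35, ASV57, ASV61.

7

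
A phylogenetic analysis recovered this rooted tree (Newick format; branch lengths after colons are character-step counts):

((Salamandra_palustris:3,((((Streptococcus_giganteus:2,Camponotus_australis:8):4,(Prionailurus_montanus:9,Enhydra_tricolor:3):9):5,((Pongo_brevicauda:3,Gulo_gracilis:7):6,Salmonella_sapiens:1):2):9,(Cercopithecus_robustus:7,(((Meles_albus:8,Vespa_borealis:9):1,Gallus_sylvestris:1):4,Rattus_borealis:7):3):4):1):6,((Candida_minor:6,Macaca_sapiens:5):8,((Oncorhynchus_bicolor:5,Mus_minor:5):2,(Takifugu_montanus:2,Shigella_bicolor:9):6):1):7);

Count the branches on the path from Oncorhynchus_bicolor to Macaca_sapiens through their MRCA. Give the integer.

5

The MRCA of Oncorhynchus_bicolor and Macaca_sapiens is the node subtending ((Candida_minor,Macaca_sapiens),((Oncorhynchus_bicolor,Mus_minor),(Takifugu_montanus,Shigella_bicolor))).
From Oncorhynchus_bicolor up to that node: 3 branches. From Macaca_sapiens up to the same node: 2 branches. Total: 3 + 2 = 5.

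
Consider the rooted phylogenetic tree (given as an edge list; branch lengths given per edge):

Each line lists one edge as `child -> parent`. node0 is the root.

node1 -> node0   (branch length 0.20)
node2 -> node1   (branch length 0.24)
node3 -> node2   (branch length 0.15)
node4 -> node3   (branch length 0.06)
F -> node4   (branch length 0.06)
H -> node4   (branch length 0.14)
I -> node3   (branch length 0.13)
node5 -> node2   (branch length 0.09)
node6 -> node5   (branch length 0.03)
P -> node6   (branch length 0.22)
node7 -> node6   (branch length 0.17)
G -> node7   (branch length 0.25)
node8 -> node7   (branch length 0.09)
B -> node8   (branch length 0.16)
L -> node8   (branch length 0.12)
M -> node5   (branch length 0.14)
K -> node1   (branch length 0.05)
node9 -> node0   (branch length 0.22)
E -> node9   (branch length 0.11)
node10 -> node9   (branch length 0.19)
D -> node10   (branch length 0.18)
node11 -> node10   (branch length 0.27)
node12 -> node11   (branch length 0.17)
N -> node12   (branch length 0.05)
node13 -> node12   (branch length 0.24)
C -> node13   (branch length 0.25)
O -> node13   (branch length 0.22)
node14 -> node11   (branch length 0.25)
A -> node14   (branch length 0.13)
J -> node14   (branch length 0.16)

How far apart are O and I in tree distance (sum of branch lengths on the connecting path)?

The path runs O → … → MRCA → … → I; the MRCA is the root of the tree.
Branch lengths along that path: 0.22 + 0.24 + 0.17 + 0.27 + 0.19 + 0.22 + 0.20 + 0.24 + 0.15 + 0.13 = 2.03.

2.03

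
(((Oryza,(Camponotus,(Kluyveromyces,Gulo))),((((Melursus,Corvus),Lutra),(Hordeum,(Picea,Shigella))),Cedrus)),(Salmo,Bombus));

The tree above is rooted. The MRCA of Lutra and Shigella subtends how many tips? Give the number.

6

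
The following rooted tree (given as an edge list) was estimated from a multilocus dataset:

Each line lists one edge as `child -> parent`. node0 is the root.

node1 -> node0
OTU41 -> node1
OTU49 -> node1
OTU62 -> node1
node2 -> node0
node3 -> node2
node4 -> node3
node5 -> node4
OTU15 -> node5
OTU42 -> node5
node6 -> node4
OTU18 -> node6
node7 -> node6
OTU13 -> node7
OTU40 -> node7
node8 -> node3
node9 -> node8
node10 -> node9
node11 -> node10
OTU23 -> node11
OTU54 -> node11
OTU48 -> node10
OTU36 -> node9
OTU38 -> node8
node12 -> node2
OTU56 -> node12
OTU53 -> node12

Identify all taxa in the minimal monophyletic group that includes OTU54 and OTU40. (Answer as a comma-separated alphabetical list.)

OTU13, OTU15, OTU18, OTU23, OTU36, OTU38, OTU40, OTU42, OTU48, OTU54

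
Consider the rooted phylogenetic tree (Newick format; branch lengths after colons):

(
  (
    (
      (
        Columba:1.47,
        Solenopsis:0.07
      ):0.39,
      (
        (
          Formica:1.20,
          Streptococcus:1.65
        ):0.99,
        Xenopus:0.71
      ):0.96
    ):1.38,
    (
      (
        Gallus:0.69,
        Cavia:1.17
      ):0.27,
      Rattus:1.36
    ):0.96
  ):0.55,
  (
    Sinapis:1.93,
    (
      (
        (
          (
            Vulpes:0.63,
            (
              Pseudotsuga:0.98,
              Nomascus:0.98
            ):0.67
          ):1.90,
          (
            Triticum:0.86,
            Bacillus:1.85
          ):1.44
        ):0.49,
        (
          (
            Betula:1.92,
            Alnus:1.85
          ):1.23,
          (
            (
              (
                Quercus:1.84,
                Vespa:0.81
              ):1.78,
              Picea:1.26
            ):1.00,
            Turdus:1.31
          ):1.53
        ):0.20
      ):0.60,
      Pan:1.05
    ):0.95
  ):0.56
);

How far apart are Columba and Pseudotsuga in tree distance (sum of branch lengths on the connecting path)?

9.94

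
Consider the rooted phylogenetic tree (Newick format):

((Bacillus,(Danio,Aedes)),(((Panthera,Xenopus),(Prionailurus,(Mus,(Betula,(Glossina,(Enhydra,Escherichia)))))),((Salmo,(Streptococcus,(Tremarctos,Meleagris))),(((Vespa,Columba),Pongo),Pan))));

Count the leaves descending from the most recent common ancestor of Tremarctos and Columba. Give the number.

8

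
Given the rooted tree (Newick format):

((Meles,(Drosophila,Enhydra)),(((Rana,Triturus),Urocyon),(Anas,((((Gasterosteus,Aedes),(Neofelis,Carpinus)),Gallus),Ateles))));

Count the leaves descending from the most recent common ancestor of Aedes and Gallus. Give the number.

The MRCA of Aedes and Gallus is the node subtending (((Gasterosteus,Aedes),(Neofelis,Carpinus)),Gallus).
That clade contains 5 terminal taxa: Aedes, Carpinus, Gallus, Gasterosteus, Neofelis.

5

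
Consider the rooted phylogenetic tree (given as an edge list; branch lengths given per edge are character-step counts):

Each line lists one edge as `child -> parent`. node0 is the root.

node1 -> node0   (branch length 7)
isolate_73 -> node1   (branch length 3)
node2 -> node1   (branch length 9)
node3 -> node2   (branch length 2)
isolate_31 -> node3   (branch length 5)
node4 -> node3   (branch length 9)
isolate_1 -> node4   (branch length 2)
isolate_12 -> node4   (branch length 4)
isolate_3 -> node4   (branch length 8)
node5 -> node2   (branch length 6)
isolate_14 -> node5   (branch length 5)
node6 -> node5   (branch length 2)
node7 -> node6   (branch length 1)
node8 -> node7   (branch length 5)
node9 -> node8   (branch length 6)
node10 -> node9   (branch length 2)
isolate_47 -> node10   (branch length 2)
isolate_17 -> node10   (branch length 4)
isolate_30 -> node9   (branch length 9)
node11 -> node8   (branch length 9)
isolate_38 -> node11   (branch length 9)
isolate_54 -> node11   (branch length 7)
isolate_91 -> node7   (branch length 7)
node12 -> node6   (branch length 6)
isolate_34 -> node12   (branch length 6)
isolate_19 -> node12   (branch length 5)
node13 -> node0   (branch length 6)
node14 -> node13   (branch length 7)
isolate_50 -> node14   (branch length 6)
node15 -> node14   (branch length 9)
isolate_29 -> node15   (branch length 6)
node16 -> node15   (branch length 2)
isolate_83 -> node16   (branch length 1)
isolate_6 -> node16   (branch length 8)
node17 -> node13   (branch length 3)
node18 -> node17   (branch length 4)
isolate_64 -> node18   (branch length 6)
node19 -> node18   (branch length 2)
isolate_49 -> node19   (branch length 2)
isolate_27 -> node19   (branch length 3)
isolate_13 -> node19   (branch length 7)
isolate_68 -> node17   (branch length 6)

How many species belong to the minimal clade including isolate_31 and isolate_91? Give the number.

The MRCA of isolate_31 and isolate_91 is the node subtending ((isolate_31,(isolate_1,isolate_12,isolate_3)),(isolate_14,(((((isolate_47,isolate_17),isolate_30),(isolate_38,isolate_54)),isolate_91),(isolate_34,isolate_19)))).
That clade contains 13 terminal taxa: isolate_1, isolate_12, isolate_14, isolate_17, isolate_19, isolate_3, isolate_30, isolate_31, isolate_34, isolate_38, isolate_47, isolate_54, isolate_91.

13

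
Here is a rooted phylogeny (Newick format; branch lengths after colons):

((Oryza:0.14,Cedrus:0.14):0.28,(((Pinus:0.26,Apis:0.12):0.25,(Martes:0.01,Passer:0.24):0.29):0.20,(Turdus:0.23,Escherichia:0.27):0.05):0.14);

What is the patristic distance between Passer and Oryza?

1.29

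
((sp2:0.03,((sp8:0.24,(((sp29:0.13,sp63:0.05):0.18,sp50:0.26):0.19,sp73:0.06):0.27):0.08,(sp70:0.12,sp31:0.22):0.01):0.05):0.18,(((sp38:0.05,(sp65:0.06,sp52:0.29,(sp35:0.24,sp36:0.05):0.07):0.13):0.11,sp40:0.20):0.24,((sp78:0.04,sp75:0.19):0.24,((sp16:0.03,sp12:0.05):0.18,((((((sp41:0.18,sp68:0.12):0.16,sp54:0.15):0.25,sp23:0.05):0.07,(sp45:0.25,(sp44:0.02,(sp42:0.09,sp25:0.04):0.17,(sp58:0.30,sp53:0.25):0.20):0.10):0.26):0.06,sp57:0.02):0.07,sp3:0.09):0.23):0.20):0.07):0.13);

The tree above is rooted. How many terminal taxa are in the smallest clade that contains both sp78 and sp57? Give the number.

The MRCA of sp78 and sp57 is the node subtending ((sp78,sp75),((sp16,sp12),((((((sp41,sp68),sp54),sp23),(sp45,(sp44,(sp42,sp25),(sp58,sp53)))),sp57),sp3))).
That clade contains 16 terminal taxa: sp12, sp16, sp23, sp25, sp3, sp41, sp42, sp44, sp45, sp53, sp54, sp57, sp58, sp68, sp75, sp78.

16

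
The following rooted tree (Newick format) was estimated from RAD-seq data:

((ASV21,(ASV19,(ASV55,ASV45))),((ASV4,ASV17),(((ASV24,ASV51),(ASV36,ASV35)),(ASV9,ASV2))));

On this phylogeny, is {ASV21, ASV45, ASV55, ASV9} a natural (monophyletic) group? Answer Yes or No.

No

The MRCA of the listed taxa is the root, so the smallest clade containing them is the whole tree.
That clade also contains ASV17, ASV19, ASV2, ASV24, ASV35, ASV36, ASV4, ASV51, which are not in the proposed group, so the group is not monophyletic.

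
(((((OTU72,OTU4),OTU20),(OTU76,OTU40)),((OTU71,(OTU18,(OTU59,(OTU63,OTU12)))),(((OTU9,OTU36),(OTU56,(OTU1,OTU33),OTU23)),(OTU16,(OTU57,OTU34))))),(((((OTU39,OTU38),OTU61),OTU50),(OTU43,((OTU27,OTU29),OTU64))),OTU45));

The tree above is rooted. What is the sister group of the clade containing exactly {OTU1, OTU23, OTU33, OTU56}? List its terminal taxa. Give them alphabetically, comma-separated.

OTU36, OTU9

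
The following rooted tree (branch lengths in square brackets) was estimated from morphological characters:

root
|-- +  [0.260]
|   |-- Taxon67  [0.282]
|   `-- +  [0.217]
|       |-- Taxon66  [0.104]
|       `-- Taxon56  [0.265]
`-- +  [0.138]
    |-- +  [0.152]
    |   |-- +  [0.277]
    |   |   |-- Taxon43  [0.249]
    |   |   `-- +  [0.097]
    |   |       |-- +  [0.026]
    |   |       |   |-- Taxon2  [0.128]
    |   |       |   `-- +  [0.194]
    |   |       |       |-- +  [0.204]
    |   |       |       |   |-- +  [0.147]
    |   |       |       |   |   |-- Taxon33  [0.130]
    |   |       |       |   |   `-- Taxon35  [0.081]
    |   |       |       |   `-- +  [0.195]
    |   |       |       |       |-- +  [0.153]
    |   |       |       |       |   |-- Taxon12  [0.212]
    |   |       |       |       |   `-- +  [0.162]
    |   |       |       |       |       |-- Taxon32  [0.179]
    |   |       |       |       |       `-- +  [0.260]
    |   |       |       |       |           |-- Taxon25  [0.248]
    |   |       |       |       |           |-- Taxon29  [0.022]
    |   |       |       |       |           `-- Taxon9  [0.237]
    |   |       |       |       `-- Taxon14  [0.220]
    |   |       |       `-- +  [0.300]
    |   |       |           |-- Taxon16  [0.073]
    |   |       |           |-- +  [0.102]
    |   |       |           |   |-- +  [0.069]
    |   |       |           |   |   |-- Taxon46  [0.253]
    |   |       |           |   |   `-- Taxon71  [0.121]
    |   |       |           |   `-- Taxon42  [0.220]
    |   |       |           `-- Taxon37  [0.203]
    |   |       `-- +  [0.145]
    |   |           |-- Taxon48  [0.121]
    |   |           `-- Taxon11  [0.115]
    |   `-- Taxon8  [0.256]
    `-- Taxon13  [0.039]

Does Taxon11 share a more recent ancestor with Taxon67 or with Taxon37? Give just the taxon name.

Taxon37

The MRCA of Taxon11 and Taxon37 subtends ((Taxon2,(((Taxon33,Taxon35),((Taxon12,(Taxon32,(Taxon25,Taxon29,Taxon9))),Taxon14)),(Taxon16,((Taxon46,Taxon71),Taxon42),Taxon37))),(Taxon48,Taxon11)) (16 taxa).
The MRCA of Taxon11 and Taxon67 is the root, subtending the entire tree (22 taxa).
The first is nested inside the second, so Taxon11 shares a more recent common ancestor with Taxon37.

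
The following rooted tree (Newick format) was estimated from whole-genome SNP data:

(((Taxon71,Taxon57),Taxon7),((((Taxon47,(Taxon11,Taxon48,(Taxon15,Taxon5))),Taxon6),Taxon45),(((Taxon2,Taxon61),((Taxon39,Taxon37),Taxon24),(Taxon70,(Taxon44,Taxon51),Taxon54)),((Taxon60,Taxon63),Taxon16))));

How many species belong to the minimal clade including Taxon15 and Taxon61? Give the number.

19

The MRCA of Taxon15 and Taxon61 is the node subtending ((((Taxon47,(Taxon11,Taxon48,(Taxon15,Taxon5))),Taxon6),Taxon45),(((Taxon2,Taxon61),((Taxon39,Taxon37),Taxon24),(Taxon70,(Taxon44,Taxon51),Taxon54)),((Taxon60,Taxon63),Taxon16))).
That clade contains 19 terminal taxa: Taxon11, Taxon15, Taxon16, Taxon2, Taxon24, Taxon37, Taxon39, Taxon44, Taxon45, Taxon47, Taxon48, Taxon5, Taxon51, Taxon54, Taxon6, Taxon60, Taxon61, Taxon63, Taxon70.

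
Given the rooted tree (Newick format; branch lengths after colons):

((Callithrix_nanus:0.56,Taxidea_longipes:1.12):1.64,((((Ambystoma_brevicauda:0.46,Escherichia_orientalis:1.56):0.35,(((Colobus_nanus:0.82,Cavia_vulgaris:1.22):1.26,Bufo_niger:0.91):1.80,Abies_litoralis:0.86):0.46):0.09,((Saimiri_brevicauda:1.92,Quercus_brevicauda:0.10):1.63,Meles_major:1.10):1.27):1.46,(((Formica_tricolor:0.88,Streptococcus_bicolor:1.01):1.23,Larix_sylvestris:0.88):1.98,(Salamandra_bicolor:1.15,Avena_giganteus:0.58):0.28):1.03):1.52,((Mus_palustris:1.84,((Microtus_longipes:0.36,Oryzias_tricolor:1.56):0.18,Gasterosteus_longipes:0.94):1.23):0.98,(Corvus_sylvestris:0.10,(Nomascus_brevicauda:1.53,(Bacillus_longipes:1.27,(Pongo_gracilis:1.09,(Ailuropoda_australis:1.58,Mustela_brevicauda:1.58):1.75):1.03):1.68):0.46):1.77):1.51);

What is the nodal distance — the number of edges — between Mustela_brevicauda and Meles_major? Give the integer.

11

The MRCA of Mustela_brevicauda and Meles_major is the root of the tree.
From Mustela_brevicauda up to that node: 7 branches. From Meles_major up to the same node: 4 branches. Total: 7 + 4 = 11.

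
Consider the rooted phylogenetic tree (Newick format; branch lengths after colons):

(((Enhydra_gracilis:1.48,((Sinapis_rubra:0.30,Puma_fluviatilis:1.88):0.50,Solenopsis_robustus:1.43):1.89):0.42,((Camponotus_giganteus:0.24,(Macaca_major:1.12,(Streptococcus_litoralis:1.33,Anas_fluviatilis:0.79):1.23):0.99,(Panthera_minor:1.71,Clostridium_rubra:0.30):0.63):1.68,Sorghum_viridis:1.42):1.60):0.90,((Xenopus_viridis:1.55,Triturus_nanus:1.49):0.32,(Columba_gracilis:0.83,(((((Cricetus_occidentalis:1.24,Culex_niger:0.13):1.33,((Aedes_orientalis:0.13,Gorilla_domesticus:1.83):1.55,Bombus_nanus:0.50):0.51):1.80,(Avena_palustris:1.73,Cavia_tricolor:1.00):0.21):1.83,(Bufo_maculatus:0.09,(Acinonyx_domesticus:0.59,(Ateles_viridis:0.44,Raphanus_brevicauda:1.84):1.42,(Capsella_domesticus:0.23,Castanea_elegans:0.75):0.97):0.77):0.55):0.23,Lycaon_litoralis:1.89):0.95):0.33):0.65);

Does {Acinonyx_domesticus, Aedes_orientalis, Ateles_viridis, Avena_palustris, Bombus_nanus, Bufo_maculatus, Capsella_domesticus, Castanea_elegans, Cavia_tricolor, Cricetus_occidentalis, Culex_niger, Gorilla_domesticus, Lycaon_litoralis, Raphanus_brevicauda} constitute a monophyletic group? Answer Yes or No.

Yes

The most recent common ancestor of these taxa subtends (((((Cricetus_occidentalis,Culex_niger),((Aedes_orientalis,Gorilla_domesticus),Bombus_nanus)),(Avena_palustris,Cavia_tricolor)),(Bufo_maculatus,(Acinonyx_domesticus,(Ateles_viridis,Raphanus_brevicauda),(Capsella_domesticus,Castanea_elegans)))),Lycaon_litoralis).
That clade has exactly 14 tips — every listed taxon and nothing else — so the group is monophyletic.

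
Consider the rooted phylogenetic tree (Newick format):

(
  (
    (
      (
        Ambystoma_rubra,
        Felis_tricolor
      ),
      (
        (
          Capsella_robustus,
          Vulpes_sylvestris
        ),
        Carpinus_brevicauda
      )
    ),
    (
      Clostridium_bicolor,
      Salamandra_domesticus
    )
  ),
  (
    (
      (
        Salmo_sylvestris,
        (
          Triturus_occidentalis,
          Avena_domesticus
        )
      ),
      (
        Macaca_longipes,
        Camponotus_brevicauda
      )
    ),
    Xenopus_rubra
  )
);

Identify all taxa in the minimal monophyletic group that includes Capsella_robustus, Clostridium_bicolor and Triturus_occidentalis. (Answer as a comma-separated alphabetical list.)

Ambystoma_rubra, Avena_domesticus, Camponotus_brevicauda, Capsella_robustus, Carpinus_brevicauda, Clostridium_bicolor, Felis_tricolor, Macaca_longipes, Salamandra_domesticus, Salmo_sylvestris, Triturus_occidentalis, Vulpes_sylvestris, Xenopus_rubra

Tracing Capsella_robustus: it sits inside (Capsella_robustus,Vulpes_sylvestris).
Tracing Clostridium_bicolor: it sits inside (Clostridium_bicolor,Salamandra_domesticus).
Tracing Triturus_occidentalis: it sits inside (Triturus_occidentalis,Avena_domesticus).
The smallest clade enclosing all 3 is the whole tree (their MRCA is the root), so the answer is all 13 tips in alphabetical order.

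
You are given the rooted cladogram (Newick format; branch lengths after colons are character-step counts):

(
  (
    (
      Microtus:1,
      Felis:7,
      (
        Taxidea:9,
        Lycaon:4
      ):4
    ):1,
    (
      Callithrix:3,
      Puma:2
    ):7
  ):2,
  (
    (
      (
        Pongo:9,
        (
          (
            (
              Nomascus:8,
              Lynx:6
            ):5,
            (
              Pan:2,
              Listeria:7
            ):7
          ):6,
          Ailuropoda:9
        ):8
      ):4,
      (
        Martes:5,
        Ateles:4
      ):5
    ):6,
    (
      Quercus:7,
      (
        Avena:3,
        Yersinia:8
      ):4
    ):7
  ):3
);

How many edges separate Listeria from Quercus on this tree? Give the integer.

8

The MRCA of Listeria and Quercus is the node subtending (((Pongo,(((Nomascus,Lynx),(Pan,Listeria)),Ailuropoda)),(Martes,Ateles)),(Quercus,(Avena,Yersinia))).
From Listeria up to that node: 6 branches. From Quercus up to the same node: 2 branches. Total: 6 + 2 = 8.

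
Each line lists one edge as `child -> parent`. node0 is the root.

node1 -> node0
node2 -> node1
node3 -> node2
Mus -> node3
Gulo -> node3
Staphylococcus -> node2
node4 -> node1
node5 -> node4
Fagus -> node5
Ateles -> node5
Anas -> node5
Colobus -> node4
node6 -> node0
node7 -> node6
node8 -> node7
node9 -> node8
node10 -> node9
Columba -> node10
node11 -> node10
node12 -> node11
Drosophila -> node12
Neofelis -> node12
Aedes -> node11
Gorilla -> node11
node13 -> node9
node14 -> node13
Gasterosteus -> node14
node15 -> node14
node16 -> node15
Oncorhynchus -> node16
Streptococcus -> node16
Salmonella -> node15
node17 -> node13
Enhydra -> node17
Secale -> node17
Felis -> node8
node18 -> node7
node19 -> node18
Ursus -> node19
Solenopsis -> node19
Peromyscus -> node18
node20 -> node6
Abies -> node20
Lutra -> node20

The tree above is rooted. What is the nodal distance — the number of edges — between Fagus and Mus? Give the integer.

The MRCA of Fagus and Mus is the node subtending (((Mus,Gulo),Staphylococcus),((Fagus,Ateles,Anas),Colobus)).
From Fagus up to that node: 3 branches. From Mus up to the same node: 3 branches. Total: 3 + 3 = 6.

6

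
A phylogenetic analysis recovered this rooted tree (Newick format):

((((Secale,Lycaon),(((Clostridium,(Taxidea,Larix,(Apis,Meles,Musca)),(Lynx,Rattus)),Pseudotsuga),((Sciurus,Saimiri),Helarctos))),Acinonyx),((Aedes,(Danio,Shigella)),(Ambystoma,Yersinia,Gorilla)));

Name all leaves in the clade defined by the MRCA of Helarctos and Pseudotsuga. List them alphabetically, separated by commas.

Tracing Helarctos: it sits inside ((Sciurus,Saimiri),Helarctos).
Tracing Pseudotsuga: it sits inside ((Clostridium,(Taxidea,Larix,(Apis,Meles,Musca)),(Lynx,Rattus)),Pseudotsuga).
The smallest clade enclosing both is (((Clostridium,(Taxidea,Larix,(Apis,Meles,Musca)),(Lynx,Rattus)),Pseudotsuga),((Sciurus,Saimiri),Helarctos)); the answer is its 12 terminal taxa in alphabetical order.

Apis, Clostridium, Helarctos, Larix, Lynx, Meles, Musca, Pseudotsuga, Rattus, Saimiri, Sciurus, Taxidea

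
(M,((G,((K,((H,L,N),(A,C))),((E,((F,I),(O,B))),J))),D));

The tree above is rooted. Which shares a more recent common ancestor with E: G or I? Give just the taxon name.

The MRCA of E and I subtends (E,((F,I),(O,B))) (5 taxa).
The MRCA of E and G subtends (G,((K,((H,L,N),(A,C))),((E,((F,I),(O,B))),J))) (13 taxa).
The first is nested inside the second, so E shares a more recent common ancestor with I.

I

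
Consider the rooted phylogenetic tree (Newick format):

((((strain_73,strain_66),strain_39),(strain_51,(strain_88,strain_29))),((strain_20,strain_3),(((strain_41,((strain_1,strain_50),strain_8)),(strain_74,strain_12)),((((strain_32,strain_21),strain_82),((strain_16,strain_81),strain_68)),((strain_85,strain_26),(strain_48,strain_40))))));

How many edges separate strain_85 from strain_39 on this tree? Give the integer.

9

The MRCA of strain_85 and strain_39 is the root of the tree.
From strain_85 up to that node: 6 branches. From strain_39 up to the same node: 3 branches. Total: 6 + 3 = 9.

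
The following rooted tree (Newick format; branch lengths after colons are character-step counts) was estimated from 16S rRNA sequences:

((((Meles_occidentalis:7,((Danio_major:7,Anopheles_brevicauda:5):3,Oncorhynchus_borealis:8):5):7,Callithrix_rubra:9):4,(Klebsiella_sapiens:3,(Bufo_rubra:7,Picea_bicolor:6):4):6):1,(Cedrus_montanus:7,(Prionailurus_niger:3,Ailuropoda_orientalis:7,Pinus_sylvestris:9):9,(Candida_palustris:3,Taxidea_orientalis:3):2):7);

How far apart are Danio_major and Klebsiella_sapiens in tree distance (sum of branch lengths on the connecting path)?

The path runs Danio_major → … → MRCA → … → Klebsiella_sapiens; the MRCA is the node subtending (((Meles_occidentalis,((Danio_major,Anopheles_brevicauda),Oncorhynchus_borealis)),Callithrix_rubra),(Klebsiella_sapiens,(Bufo_rubra,Picea_bicolor))).
Branch lengths along that path: 7 + 3 + 5 + 7 + 4 + 6 + 3 = 35.

35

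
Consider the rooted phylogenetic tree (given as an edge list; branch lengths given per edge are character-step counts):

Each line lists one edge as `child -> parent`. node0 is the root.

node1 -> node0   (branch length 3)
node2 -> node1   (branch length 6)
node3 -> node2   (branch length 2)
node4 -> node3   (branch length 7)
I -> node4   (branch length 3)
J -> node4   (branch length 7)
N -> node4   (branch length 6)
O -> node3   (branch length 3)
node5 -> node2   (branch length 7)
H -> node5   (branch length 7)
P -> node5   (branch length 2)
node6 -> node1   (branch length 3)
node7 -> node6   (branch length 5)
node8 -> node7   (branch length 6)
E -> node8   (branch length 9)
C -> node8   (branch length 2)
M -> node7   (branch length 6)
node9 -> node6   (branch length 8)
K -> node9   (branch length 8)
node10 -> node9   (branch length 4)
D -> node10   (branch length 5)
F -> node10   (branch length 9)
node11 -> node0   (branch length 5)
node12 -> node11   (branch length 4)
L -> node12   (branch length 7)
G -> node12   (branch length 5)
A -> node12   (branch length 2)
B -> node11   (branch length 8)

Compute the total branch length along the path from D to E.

37

The path runs D → … → MRCA → … → E; the MRCA is the node subtending (((E,C),M),(K,(D,F))).
Branch lengths along that path: 5 + 4 + 8 + 5 + 6 + 9 = 37.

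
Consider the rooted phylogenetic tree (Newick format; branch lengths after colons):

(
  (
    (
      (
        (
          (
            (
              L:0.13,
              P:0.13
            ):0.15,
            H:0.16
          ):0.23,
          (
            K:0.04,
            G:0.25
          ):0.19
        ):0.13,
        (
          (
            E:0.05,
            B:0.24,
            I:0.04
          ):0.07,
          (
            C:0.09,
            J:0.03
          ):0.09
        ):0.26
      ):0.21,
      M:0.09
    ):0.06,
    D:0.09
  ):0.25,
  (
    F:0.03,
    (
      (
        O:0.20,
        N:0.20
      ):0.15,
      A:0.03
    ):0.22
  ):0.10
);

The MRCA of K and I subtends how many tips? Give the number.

The MRCA of K and I is the node subtending ((((L,P),H),(K,G)),((E,B,I),(C,J))).
That clade contains 10 terminal taxa: B, C, E, G, H, I, J, K, L, P.

10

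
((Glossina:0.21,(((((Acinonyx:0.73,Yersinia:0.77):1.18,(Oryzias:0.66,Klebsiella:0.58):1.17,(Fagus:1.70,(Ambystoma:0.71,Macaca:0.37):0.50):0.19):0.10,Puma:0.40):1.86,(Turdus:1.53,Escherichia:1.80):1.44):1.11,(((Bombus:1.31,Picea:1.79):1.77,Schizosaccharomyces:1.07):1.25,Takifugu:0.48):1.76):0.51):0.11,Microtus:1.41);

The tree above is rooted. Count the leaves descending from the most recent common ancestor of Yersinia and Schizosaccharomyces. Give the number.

The MRCA of Yersinia and Schizosaccharomyces is the node subtending (((((Acinonyx,Yersinia),(Oryzias,Klebsiella),(Fagus,(Ambystoma,Macaca))),Puma),(Turdus,Escherichia)),(((Bombus,Picea),Schizosaccharomyces),Takifugu)).
That clade contains 14 terminal taxa: Acinonyx, Ambystoma, Bombus, Escherichia, Fagus, Klebsiella, Macaca, Oryzias, Picea, Puma, Schizosaccharomyces, Takifugu, Turdus, Yersinia.

14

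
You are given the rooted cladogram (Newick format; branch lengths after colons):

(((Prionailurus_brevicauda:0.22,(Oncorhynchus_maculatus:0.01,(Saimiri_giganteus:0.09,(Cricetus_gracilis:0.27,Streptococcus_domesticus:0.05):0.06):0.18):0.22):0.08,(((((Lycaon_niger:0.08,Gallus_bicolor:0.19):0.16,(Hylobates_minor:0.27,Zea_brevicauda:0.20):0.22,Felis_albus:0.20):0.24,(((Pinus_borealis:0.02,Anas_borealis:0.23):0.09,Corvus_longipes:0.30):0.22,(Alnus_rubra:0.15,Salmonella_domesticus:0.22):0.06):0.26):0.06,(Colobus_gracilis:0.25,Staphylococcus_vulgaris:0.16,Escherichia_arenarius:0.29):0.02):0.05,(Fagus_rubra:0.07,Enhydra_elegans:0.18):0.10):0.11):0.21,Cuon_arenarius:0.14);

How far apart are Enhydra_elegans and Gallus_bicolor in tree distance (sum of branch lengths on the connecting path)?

0.98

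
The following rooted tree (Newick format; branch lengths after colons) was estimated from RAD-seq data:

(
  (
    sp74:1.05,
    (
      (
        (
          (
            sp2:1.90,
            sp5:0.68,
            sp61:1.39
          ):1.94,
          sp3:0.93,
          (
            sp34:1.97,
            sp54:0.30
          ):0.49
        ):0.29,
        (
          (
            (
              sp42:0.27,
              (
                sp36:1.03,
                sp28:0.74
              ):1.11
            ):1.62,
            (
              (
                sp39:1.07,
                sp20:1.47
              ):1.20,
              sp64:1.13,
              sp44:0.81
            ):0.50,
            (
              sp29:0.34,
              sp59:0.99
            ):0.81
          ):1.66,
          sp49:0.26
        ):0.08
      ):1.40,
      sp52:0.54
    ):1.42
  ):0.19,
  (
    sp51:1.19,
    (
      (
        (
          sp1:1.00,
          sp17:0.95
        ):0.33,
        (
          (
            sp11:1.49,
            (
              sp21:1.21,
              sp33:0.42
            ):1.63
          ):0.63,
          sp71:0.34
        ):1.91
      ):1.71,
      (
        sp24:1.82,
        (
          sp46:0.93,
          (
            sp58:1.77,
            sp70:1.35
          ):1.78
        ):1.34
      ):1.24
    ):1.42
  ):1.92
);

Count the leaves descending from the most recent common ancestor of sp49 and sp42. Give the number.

The MRCA of sp49 and sp42 is the node subtending (((sp42,(sp36,sp28)),((sp39,sp20),sp64,sp44),(sp29,sp59)),sp49).
That clade contains 10 terminal taxa: sp20, sp28, sp29, sp36, sp39, sp42, sp44, sp49, sp59, sp64.

10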